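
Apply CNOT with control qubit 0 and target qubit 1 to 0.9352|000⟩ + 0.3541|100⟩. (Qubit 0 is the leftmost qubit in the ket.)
0.9352|000⟩ + 0.3541|110⟩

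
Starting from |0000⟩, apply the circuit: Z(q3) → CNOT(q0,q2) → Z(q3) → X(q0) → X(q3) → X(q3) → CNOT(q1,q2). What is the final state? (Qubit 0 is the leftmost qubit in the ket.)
|1000⟩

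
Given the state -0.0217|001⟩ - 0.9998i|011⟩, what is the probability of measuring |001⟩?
0.0004709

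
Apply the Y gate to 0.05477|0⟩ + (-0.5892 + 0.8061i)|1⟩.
(0.8061 + 0.5892i)|0⟩ + 0.05477i|1⟩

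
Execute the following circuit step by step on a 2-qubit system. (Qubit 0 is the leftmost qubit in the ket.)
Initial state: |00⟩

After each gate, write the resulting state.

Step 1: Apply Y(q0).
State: i|10⟩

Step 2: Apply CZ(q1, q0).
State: i|10⟩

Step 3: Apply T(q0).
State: (-1/√2 + (1/√2)i)|10⟩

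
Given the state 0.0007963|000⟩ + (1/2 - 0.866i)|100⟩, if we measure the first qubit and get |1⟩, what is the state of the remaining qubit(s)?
(0.5 - 0.866i)|00⟩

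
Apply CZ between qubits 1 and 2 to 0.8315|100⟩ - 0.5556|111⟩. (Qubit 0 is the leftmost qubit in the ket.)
0.8315|100⟩ + 0.5556|111⟩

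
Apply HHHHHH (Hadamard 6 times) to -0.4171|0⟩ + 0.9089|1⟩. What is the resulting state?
-0.4171|0⟩ + 0.9089|1⟩

H² = I, so an even number of Hadamards cancels: H^6 = I and the state is unchanged.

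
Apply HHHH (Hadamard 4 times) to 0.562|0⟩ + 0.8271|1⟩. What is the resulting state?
0.562|0⟩ + 0.8271|1⟩

H² = I, so an even number of Hadamards cancels: H^4 = I and the state is unchanged.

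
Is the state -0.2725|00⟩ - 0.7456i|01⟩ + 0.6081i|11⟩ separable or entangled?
Entangled

Writing the state as a|00⟩ + b|01⟩ + c|10⟩ + d|11⟩, it is a product state iff ad − bc = 0.
Here (a, b, c, d) = (-0.2725, -0.7456i, 0, 0.6081i): ad − bc = (-0.2725)(0.6081i) − (-0.7456i)(0) = -0.1657i ≠ 0, so the state is entangled.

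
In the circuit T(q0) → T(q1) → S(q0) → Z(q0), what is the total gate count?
4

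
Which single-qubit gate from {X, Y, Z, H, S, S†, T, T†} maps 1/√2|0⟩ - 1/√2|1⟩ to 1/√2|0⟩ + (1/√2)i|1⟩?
S†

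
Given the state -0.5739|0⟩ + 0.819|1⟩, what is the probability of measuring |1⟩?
0.6708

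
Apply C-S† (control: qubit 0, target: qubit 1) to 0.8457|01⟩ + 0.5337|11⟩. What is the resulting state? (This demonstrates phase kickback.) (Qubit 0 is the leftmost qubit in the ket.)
0.8457|01⟩ - 0.5337i|11⟩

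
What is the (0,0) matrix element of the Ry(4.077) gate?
-0.4508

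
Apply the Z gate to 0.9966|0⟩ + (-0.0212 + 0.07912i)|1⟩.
0.9966|0⟩ + (0.0212 - 0.07912i)|1⟩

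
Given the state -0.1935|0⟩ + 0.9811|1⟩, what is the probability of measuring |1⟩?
0.9626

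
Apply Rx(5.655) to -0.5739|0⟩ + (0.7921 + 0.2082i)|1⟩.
(0.6101 - 0.2447i)|0⟩ + (-0.7533 - 0.02071i)|1⟩

Rx(5.655) = [[cos(θ/2), −i·sin(θ/2)], [−i·sin(θ/2), cos(θ/2)]]; θ = 5.655, cos(θ/2) ≈ -0.951077, sin(θ/2) ≈ 0.308954.
With a = amp(|0⟩) = -0.5739 and b = amp(|1⟩) = (0.7921 + 0.2082i):
new amp(|0⟩) = (-0.951077)·a + (-0.308954i)·b = (0.6101 - 0.2447i)
new amp(|1⟩) = (-0.308954i)·a + (-0.951077)·b = (-0.7533 - 0.02071i)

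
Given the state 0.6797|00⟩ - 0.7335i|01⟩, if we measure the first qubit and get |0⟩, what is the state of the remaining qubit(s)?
0.6797|0⟩ - 0.7335i|1⟩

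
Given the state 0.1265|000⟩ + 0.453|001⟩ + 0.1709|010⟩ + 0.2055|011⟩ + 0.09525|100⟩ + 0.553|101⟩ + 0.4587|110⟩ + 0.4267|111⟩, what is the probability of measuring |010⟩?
0.02921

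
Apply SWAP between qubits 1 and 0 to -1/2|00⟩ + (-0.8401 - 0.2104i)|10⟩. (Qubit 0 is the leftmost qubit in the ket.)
-1/2|00⟩ + (-0.8401 - 0.2104i)|01⟩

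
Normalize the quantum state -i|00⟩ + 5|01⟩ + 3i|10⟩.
-0.169i|00⟩ + 0.8452|01⟩ + 0.5071i|10⟩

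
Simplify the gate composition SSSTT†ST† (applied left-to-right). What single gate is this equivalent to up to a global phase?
T†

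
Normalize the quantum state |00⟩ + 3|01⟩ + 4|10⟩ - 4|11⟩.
0.1543|00⟩ + 0.4629|01⟩ + 0.6172|10⟩ - 0.6172|11⟩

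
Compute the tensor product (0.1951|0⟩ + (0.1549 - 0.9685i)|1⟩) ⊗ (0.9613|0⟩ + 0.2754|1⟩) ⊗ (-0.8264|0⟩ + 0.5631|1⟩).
-0.155|000⟩ + 0.1056|001⟩ - 0.0444|010⟩ + 0.03026|011⟩ + (-0.1231 + 0.7694i)|100⟩ + (0.08385 - 0.5243i)|101⟩ + (-0.03525 + 0.2204i)|110⟩ + (0.02402 - 0.1502i)|111⟩

amp(|b₁b₂…⟩) = product of the factor amplitudes for bits b₁, b₂, …; only kets whose every factor amplitude is nonzero survive.
|000⟩: (0.1951)(0.9613)(-0.8264) = -0.155
|001⟩: (0.1951)(0.9613)(0.5631) = 0.1056
|010⟩: (0.1951)(0.2754)(-0.8264) = -0.0444
|011⟩: (0.1951)(0.2754)(0.5631) = 0.03026
|100⟩: (0.1549 - 0.9685i)(0.9613)(-0.8264) = (-0.1231 + 0.7694i)
|101⟩: (0.1549 - 0.9685i)(0.9613)(0.5631) = (0.08385 - 0.5243i)
|110⟩: (0.1549 - 0.9685i)(0.2754)(-0.8264) = (-0.03525 + 0.2204i)
|111⟩: (0.1549 - 0.9685i)(0.2754)(0.5631) = (0.02402 - 0.1502i)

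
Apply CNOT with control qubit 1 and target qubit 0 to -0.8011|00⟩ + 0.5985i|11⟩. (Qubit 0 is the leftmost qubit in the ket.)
-0.8011|00⟩ + 0.5985i|01⟩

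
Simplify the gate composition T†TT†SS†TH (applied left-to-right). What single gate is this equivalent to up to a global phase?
H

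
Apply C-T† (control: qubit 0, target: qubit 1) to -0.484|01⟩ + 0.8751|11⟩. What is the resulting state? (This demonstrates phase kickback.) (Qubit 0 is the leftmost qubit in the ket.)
-0.484|01⟩ + (0.6188 - 0.6188i)|11⟩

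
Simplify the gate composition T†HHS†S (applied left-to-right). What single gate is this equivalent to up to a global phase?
T†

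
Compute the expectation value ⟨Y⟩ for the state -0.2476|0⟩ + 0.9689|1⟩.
0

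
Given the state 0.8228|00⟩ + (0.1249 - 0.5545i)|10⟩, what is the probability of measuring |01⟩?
0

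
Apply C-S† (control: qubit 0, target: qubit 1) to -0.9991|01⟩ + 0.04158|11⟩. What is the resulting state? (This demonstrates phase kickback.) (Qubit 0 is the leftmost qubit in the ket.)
-0.9991|01⟩ - 0.04158i|11⟩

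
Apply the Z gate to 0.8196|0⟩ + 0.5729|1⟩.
0.8196|0⟩ - 0.5729|1⟩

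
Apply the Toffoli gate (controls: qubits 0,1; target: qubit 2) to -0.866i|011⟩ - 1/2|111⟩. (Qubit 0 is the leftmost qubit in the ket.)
-0.866i|011⟩ - 1/2|110⟩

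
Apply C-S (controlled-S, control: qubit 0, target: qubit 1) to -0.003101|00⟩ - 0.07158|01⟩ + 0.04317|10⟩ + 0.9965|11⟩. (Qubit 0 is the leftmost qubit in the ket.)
-0.003101|00⟩ - 0.07158|01⟩ + 0.04317|10⟩ + 0.9965i|11⟩

C-S leaves the control-|0⟩ kets |00⟩, |01⟩ unchanged and applies S to qubit 1 on the control-|1⟩ pair (|10⟩, |11⟩).
S = [[1, 0], [0, i]].
With a = amp(|10⟩) = 0.04317 and b = amp(|11⟩) = 0.9965:
new amp(|10⟩) = (1)·a = 0.04317
new amp(|11⟩) = (i)·b = 0.9965i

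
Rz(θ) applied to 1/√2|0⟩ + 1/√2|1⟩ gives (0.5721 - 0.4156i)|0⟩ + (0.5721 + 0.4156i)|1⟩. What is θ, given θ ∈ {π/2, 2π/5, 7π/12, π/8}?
2π/5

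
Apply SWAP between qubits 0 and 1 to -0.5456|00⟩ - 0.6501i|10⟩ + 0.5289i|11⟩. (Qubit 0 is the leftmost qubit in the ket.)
-0.5456|00⟩ - 0.6501i|01⟩ + 0.5289i|11⟩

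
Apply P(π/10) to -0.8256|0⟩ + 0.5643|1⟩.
-0.8256|0⟩ + (0.5367 + 0.1744i)|1⟩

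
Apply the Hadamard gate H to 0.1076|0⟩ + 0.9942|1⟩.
0.7791|0⟩ - 0.6269|1⟩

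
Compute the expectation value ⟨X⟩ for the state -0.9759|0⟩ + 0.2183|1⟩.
-0.4261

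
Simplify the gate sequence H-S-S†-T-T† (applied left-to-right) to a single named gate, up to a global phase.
H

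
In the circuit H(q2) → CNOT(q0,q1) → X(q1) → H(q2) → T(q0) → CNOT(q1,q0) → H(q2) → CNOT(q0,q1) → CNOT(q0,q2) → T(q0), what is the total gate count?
10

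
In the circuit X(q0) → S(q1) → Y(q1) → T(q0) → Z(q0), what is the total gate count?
5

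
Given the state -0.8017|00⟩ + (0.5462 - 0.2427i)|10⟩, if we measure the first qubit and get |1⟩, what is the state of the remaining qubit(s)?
(0.9138 - 0.4061i)|0⟩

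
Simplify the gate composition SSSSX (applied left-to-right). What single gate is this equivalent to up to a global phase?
X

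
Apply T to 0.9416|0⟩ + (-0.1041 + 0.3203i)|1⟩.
0.9416|0⟩ + (-0.3001 + 0.1529i)|1⟩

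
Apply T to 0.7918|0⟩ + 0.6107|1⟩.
0.7918|0⟩ + (0.4318 + 0.4318i)|1⟩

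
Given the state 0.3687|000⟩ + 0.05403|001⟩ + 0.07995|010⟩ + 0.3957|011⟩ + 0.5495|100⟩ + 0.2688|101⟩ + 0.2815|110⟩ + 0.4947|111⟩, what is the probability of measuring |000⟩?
0.1359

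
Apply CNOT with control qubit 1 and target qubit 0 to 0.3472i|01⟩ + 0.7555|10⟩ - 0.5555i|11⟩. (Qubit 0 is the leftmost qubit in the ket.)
-0.5555i|01⟩ + 0.7555|10⟩ + 0.3472i|11⟩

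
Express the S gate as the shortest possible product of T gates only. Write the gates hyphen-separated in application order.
T-T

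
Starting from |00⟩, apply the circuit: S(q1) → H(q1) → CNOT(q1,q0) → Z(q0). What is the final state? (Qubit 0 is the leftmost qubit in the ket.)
1/√2|00⟩ - 1/√2|11⟩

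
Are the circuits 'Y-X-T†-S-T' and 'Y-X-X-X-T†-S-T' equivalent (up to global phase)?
Yes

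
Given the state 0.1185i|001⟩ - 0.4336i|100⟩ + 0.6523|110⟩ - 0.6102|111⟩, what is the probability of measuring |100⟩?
0.188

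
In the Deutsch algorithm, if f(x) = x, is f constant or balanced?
Balanced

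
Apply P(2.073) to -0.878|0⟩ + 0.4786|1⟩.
-0.878|0⟩ + (-0.2304 + 0.4195i)|1⟩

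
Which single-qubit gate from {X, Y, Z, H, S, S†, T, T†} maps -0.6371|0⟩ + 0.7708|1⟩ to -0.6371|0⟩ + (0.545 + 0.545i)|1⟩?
T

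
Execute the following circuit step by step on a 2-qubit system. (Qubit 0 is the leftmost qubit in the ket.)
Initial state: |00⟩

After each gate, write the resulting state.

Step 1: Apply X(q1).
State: |01⟩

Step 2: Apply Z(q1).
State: -|01⟩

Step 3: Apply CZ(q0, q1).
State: -|01⟩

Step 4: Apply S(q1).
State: -i|01⟩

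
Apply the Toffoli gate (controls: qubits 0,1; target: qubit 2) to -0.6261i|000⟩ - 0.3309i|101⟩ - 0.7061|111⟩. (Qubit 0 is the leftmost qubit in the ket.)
-0.6261i|000⟩ - 0.3309i|101⟩ - 0.7061|110⟩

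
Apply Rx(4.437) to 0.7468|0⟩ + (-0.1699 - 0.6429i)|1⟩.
(-0.9633 + 0.1355i)|0⟩ + (0.1025 - 0.2077i)|1⟩

Rx(4.437) = [[cos(θ/2), −i·sin(θ/2)], [−i·sin(θ/2), cos(θ/2)]]; θ = 4.437, cos(θ/2) ≈ -0.603357, sin(θ/2) ≈ 0.797471.
With a = amp(|0⟩) = 0.7468 and b = amp(|1⟩) = (-0.1699 - 0.6429i):
new amp(|0⟩) = (-0.603357)·a + (-0.797471i)·b = (-0.9633 + 0.1355i)
new amp(|1⟩) = (-0.797471i)·a + (-0.603357)·b = (0.1025 - 0.2077i)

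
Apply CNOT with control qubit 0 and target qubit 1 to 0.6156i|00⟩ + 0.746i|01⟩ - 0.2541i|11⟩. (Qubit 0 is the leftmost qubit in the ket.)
0.6156i|00⟩ + 0.746i|01⟩ - 0.2541i|10⟩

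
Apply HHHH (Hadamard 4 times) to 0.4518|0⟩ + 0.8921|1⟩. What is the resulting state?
0.4518|0⟩ + 0.8921|1⟩

H² = I, so an even number of Hadamards cancels: H^4 = I and the state is unchanged.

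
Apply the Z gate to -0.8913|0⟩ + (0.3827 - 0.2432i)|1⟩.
-0.8913|0⟩ + (-0.3827 + 0.2432i)|1⟩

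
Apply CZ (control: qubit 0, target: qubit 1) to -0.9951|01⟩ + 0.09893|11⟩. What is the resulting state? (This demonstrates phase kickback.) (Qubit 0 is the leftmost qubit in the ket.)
-0.9951|01⟩ - 0.09893|11⟩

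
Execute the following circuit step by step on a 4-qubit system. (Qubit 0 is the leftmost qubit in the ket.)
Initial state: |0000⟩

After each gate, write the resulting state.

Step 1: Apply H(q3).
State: 1/√2|0000⟩ + 1/√2|0001⟩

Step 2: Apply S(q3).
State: 1/√2|0000⟩ + (1/√2)i|0001⟩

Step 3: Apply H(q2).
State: 1/2|0000⟩ + (1/2)i|0001⟩ + 1/2|0010⟩ + (1/2)i|0011⟩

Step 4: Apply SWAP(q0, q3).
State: 1/2|0000⟩ + 1/2|0010⟩ + (1/2)i|1000⟩ + (1/2)i|1010⟩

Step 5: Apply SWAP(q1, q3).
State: 1/2|0000⟩ + 1/2|0010⟩ + (1/2)i|1000⟩ + (1/2)i|1010⟩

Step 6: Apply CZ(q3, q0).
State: 1/2|0000⟩ + 1/2|0010⟩ + (1/2)i|1000⟩ + (1/2)i|1010⟩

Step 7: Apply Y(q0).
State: 1/2|0000⟩ + 1/2|0010⟩ + (1/2)i|1000⟩ + (1/2)i|1010⟩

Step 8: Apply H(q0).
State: (1/√8 + (1/√8)i)|0000⟩ + (1/√8 + (1/√8)i)|0010⟩ + (1/√8 - (1/√8)i)|1000⟩ + (1/√8 - (1/√8)i)|1010⟩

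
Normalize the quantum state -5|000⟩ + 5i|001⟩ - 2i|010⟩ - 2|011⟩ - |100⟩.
-0.6509|000⟩ + 0.6509i|001⟩ - 0.2604i|010⟩ - 0.2604|011⟩ - 0.1302|100⟩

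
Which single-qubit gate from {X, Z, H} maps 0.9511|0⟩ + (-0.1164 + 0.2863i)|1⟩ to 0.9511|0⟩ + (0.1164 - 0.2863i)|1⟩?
Z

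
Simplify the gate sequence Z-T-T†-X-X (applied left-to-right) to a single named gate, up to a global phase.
Z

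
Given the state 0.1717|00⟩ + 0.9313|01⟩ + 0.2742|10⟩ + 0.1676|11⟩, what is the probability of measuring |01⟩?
0.8673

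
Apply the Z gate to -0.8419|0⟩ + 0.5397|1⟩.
-0.8419|0⟩ - 0.5397|1⟩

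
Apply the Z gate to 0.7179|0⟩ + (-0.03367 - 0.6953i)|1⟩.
0.7179|0⟩ + (0.03367 + 0.6953i)|1⟩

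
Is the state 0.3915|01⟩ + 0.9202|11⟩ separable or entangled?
Separable

Writing the state as a|00⟩ + b|01⟩ + c|10⟩ + d|11⟩, it is a product state iff ad − bc = 0.
Here (a, b, c, d) = (0, 0.3915, 0, 0.9202): ad − bc = (0)(0.9202) − (0.3915)(0) = 0, so the state is separable.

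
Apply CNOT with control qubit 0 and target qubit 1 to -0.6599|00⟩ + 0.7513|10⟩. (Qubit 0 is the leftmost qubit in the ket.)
-0.6599|00⟩ + 0.7513|11⟩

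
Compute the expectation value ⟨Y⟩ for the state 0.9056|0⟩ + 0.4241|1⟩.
0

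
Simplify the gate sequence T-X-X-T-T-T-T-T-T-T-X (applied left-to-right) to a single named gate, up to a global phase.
X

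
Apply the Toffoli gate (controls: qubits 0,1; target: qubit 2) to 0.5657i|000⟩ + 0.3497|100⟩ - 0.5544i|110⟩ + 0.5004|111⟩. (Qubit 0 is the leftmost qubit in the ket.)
0.5657i|000⟩ + 0.3497|100⟩ + 0.5004|110⟩ - 0.5544i|111⟩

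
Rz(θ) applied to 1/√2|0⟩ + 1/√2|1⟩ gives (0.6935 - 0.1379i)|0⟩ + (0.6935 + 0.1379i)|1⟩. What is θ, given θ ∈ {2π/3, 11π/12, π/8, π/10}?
π/8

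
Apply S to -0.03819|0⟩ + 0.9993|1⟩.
-0.03819|0⟩ + 0.9993i|1⟩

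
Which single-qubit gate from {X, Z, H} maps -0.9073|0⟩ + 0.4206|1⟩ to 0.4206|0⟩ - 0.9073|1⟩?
X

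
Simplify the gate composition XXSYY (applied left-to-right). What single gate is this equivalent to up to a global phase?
S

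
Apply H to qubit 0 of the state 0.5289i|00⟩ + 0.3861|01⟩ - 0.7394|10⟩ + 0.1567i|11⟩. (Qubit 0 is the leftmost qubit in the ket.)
(-0.5228 + 0.374i)|00⟩ + (0.273 + 0.1108i)|01⟩ + (0.5228 + 0.374i)|10⟩ + (0.273 - 0.1108i)|11⟩

H on qubit 0 mixes each pair of kets that differ only in qubit 0: amplitudes (a, b) of (|…0…⟩, |…1…⟩) become ((a + b)/√2, (a − b)/√2). Kets absent from the input have amplitude 0.
(|00⟩, |10⟩): (a, b) = (0.5289i, -0.7394) → ((-0.5228 + 0.374i), (0.5228 + 0.374i))
(|01⟩, |11⟩): (a, b) = (0.3861, 0.1567i) → ((0.273 + 0.1108i), (0.273 - 0.1108i))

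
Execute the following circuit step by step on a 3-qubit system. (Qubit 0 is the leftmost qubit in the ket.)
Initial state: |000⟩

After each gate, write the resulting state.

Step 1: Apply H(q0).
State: 1/√2|000⟩ + 1/√2|100⟩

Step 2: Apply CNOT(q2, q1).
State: 1/√2|000⟩ + 1/√2|100⟩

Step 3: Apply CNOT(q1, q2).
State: 1/√2|000⟩ + 1/√2|100⟩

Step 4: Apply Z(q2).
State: 1/√2|000⟩ + 1/√2|100⟩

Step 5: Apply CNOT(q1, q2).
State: 1/√2|000⟩ + 1/√2|100⟩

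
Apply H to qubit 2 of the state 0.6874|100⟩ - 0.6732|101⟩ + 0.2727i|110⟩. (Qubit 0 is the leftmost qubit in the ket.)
0.01004|100⟩ + 0.9621|101⟩ + 0.1928i|110⟩ + 0.1928i|111⟩

H on qubit 2 mixes each pair of kets that differ only in qubit 2: amplitudes (a, b) of (|…0…⟩, |…1…⟩) become ((a + b)/√2, (a − b)/√2). Kets absent from the input have amplitude 0.
(|100⟩, |101⟩): (a, b) = (0.6874, -0.6732) → (0.01004, 0.9621)
(|110⟩, |111⟩): (a, b) = (0.2727i, 0) → (0.1928i, 0.1928i)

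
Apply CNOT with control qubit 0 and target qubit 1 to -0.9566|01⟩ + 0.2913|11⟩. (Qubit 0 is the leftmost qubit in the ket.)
-0.9566|01⟩ + 0.2913|10⟩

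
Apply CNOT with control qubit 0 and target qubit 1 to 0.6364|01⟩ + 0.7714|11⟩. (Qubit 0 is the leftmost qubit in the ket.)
0.6364|01⟩ + 0.7714|10⟩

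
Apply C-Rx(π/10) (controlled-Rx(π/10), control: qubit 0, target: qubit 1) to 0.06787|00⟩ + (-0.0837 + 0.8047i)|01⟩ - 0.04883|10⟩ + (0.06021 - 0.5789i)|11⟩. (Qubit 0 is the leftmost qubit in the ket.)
0.06787|00⟩ + (-0.0837 + 0.8047i)|01⟩ + (-0.1388 - 0.009419i)|10⟩ + (0.05947 - 0.5641i)|11⟩

C-Rx(π/10) leaves the control-|0⟩ kets |00⟩, |01⟩ unchanged and applies Rx(π/10) to qubit 1 on the control-|1⟩ pair (|10⟩, |11⟩).
Rx(π/10) = [[cos(θ/2), −i·sin(θ/2)], [−i·sin(θ/2), cos(θ/2)]]; θ = π/10, cos(θ/2) ≈ 0.987688, sin(θ/2) ≈ 0.156434.
With a = amp(|10⟩) = -0.04883 and b = amp(|11⟩) = (0.06021 - 0.5789i):
new amp(|10⟩) = (0.987688)·a + (-0.156434i)·b = (-0.1388 - 0.009419i)
new amp(|11⟩) = (-0.156434i)·a + (0.987688)·b = (0.05947 - 0.5641i)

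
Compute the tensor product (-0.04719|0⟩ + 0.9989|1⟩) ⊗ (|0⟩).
-0.04719|00⟩ + 0.9989|10⟩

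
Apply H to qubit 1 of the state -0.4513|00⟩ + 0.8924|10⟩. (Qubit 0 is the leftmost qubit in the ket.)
-0.3191|00⟩ - 0.3191|01⟩ + 0.631|10⟩ + 0.631|11⟩

H on qubit 1 mixes each pair of kets that differ only in qubit 1: amplitudes (a, b) of (|…0…⟩, |…1…⟩) become ((a + b)/√2, (a − b)/√2). Kets absent from the input have amplitude 0.
(|00⟩, |01⟩): (a, b) = (-0.4513, 0) → (-0.3191, -0.3191)
(|10⟩, |11⟩): (a, b) = (0.8924, 0) → (0.631, 0.631)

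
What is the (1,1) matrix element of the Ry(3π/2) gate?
-1/√2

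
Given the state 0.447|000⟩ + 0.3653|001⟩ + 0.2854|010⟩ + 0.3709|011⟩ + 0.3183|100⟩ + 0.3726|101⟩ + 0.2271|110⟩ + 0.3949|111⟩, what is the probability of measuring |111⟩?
0.1559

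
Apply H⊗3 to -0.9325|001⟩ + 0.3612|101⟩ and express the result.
-0.202|000⟩ + 0.202|001⟩ - 0.202|010⟩ + 0.202|011⟩ - 0.4574|100⟩ + 0.4574|101⟩ - 0.4574|110⟩ + 0.4574|111⟩

H⊗3 gives amp(|y⟩) = (1/2√2) Σ_x (−1)^(x·y) amp(|x⟩), where x·y is the number of positions in which both x and y have a 1.
|000⟩: (-0.9325 + 0.3612)/(2√2) = -0.202
|001⟩: (0.9325 - 0.3612)/(2√2) = 0.202
|010⟩: (-0.9325 + 0.3612)/(2√2) = -0.202
|011⟩: (0.9325 - 0.3612)/(2√2) = 0.202
|100⟩: (-0.9325 - 0.3612)/(2√2) = -0.4574
|101⟩: (0.9325 + 0.3612)/(2√2) = 0.4574
|110⟩: (-0.9325 - 0.3612)/(2√2) = -0.4574
|111⟩: (0.9325 + 0.3612)/(2√2) = 0.4574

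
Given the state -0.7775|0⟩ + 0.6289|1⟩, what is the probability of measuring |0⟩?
0.6045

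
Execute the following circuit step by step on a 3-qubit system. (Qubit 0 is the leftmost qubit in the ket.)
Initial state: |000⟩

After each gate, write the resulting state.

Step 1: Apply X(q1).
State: |010⟩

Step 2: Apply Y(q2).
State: i|011⟩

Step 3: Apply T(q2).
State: (-1/√2 + (1/√2)i)|011⟩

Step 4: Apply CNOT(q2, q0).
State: (-1/√2 + (1/√2)i)|111⟩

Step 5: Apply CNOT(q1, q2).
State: (-1/√2 + (1/√2)i)|110⟩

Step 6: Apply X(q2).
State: (-1/√2 + (1/√2)i)|111⟩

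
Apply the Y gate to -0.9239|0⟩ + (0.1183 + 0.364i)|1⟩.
(0.364 - 0.1183i)|0⟩ - 0.9239i|1⟩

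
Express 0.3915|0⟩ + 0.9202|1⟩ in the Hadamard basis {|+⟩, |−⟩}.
0.9275|+⟩ - 0.3738|−⟩

With |ψ⟩ = α|0⟩ + β|1⟩, the Hadamard-basis coefficients are ⟨+|ψ⟩ = (α + β)/√2 and ⟨−|ψ⟩ = (α − β)/√2.
Here α = 0.3915, β = 0.9202: (α + β)/√2 = 0.9275, (α − β)/√2 = -0.3738.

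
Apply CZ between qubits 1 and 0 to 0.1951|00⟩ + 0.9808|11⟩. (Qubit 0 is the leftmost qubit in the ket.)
0.1951|00⟩ - 0.9808|11⟩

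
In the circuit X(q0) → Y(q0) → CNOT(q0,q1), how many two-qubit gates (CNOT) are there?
1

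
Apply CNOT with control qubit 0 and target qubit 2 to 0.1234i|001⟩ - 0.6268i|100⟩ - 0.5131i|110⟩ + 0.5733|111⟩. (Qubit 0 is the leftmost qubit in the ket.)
0.1234i|001⟩ - 0.6268i|101⟩ + 0.5733|110⟩ - 0.5131i|111⟩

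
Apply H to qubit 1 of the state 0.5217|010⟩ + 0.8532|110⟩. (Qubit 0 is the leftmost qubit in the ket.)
0.3689|000⟩ - 0.3689|010⟩ + 0.6033|100⟩ - 0.6033|110⟩

H on qubit 1 mixes each pair of kets that differ only in qubit 1: amplitudes (a, b) of (|…0…⟩, |…1…⟩) become ((a + b)/√2, (a − b)/√2). Kets absent from the input have amplitude 0.
(|000⟩, |010⟩): (a, b) = (0, 0.5217) → (0.3689, -0.3689)
(|100⟩, |110⟩): (a, b) = (0, 0.8532) → (0.6033, -0.6033)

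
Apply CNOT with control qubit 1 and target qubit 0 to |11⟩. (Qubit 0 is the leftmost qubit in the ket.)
|01⟩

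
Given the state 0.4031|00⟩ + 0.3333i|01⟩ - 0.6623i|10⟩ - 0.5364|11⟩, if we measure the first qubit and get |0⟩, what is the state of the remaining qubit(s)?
0.7707|0⟩ + 0.6372i|1⟩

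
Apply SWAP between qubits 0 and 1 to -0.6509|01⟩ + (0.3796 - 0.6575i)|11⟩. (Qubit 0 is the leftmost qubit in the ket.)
-0.6509|10⟩ + (0.3796 - 0.6575i)|11⟩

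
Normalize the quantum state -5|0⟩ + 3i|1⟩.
-0.8575|0⟩ + 0.5145i|1⟩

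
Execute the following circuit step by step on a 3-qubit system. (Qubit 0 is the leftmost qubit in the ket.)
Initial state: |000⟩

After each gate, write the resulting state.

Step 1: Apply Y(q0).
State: i|100⟩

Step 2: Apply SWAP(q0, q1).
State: i|010⟩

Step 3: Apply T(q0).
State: i|010⟩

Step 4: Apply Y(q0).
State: -|110⟩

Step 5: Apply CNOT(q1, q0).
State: -|010⟩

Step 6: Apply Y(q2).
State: -i|011⟩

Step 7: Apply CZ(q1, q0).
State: -i|011⟩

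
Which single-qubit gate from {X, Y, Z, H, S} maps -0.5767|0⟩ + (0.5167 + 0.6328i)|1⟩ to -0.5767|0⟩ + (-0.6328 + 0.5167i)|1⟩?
S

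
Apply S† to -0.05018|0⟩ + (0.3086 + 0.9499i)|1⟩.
-0.05018|0⟩ + (0.9499 - 0.3086i)|1⟩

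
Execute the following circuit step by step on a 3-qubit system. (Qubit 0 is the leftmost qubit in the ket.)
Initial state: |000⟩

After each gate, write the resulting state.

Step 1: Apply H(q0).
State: 1/√2|000⟩ + 1/√2|100⟩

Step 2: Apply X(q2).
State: 1/√2|001⟩ + 1/√2|101⟩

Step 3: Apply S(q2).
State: (1/√2)i|001⟩ + (1/√2)i|101⟩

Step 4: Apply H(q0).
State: i|001⟩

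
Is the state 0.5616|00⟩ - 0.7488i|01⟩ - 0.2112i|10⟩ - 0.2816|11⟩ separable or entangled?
Separable

Writing the state as a|00⟩ + b|01⟩ + c|10⟩ + d|11⟩, it is a product state iff ad − bc = 0.
Here (a, b, c, d) = (0.5616, -0.7488i, -0.2112i, -0.2816): ad − bc = (0.5616)(-0.2816) − (-0.7488i)(-0.2112i) = 0, so the state is separable.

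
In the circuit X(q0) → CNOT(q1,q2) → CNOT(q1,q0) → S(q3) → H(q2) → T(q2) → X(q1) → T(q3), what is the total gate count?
8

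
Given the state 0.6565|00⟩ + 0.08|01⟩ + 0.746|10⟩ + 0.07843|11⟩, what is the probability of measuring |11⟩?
0.006151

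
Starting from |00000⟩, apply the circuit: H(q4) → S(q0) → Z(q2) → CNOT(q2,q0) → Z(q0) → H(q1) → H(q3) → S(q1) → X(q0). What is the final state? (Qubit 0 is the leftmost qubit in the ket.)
1/√8|10000⟩ + 1/√8|10001⟩ + 1/√8|10010⟩ + 1/√8|10011⟩ + (1/√8)i|11000⟩ + (1/√8)i|11001⟩ + (1/√8)i|11010⟩ + (1/√8)i|11011⟩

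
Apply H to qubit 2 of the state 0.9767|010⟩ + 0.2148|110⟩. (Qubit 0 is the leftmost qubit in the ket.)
0.6906|010⟩ + 0.6906|011⟩ + 0.1519|110⟩ + 0.1519|111⟩

H on qubit 2 mixes each pair of kets that differ only in qubit 2: amplitudes (a, b) of (|…0…⟩, |…1…⟩) become ((a + b)/√2, (a − b)/√2). Kets absent from the input have amplitude 0.
(|010⟩, |011⟩): (a, b) = (0.9767, 0) → (0.6906, 0.6906)
(|110⟩, |111⟩): (a, b) = (0.2148, 0) → (0.1519, 0.1519)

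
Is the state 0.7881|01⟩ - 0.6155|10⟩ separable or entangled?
Entangled

Writing the state as a|00⟩ + b|01⟩ + c|10⟩ + d|11⟩, it is a product state iff ad − bc = 0.
Here (a, b, c, d) = (0, 0.7881, -0.6155, 0): ad − bc = (0)(0) − (0.7881)(-0.6155) = 0.4851 ≠ 0, so the state is entangled.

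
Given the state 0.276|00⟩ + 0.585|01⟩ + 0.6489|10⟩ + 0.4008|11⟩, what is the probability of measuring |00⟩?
0.07618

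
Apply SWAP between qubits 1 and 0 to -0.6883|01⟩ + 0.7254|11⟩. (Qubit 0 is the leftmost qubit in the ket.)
-0.6883|10⟩ + 0.7254|11⟩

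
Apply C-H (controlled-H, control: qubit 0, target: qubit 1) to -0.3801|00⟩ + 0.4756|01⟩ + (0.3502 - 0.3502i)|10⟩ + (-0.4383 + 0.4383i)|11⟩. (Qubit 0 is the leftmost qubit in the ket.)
-0.3801|00⟩ + 0.4756|01⟩ + (-0.0623 + 0.0623i)|10⟩ + (0.5576 - 0.5576i)|11⟩

C-H leaves the control-|0⟩ kets |00⟩, |01⟩ unchanged and applies H to qubit 1 on the control-|1⟩ pair (|10⟩, |11⟩).
H = [[1/√2, 1/√2], [1/√2, -1/√2]].
With a = amp(|10⟩) = (0.3502 - 0.3502i) and b = amp(|11⟩) = (-0.4383 + 0.4383i):
new amp(|10⟩) = (1/√2)·a + (1/√2)·b = (-0.0623 + 0.0623i)
new amp(|11⟩) = (1/√2)·a + (-1/√2)·b = (0.5576 - 0.5576i)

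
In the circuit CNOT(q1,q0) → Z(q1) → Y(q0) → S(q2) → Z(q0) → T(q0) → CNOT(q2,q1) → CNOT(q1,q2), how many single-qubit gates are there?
5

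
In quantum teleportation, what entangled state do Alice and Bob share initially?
Bell state |Φ+⟩ = (|00⟩ + |11⟩)/√2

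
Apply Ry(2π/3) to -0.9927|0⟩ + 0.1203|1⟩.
-0.6005|0⟩ - 0.7996|1⟩

Ry(2π/3) = [[cos(θ/2), −sin(θ/2)], [sin(θ/2), cos(θ/2)]]; θ = 2π/3, cos(θ/2) ≈ 0.5, sin(θ/2) ≈ 0.866025.
With a = amp(|0⟩) = -0.9927 and b = amp(|1⟩) = 0.1203:
new amp(|0⟩) = (0.5)·a + (-0.866025)·b = -0.6005
new amp(|1⟩) = (0.866025)·a + (0.5)·b = -0.7996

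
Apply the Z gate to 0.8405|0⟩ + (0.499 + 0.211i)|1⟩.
0.8405|0⟩ + (-0.499 - 0.211i)|1⟩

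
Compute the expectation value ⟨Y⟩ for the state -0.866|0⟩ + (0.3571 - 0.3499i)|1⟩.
0.606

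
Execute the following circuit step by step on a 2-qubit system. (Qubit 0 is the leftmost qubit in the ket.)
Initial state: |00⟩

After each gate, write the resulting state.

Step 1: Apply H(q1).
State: 1/√2|00⟩ + 1/√2|01⟩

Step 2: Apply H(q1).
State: |00⟩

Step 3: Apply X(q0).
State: |10⟩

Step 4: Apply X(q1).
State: |11⟩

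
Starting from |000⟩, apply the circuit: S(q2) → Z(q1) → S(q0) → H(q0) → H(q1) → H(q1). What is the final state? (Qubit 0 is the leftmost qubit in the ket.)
1/√2|000⟩ + 1/√2|100⟩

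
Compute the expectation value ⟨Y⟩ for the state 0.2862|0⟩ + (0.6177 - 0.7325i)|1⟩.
-0.4193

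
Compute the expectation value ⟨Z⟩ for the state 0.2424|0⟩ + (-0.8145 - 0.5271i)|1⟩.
-0.8825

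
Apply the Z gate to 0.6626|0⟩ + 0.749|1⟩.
0.6626|0⟩ - 0.749|1⟩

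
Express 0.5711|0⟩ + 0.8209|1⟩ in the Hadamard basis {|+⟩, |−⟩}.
0.9843|+⟩ - 0.1766|−⟩

With |ψ⟩ = α|0⟩ + β|1⟩, the Hadamard-basis coefficients are ⟨+|ψ⟩ = (α + β)/√2 and ⟨−|ψ⟩ = (α − β)/√2.
Here α = 0.5711, β = 0.8209: (α + β)/√2 = 0.9843, (α − β)/√2 = -0.1766.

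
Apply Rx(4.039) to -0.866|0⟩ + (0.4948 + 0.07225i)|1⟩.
(0.4408 - 0.4458i)|0⟩ + (-0.2146 + 0.7489i)|1⟩

Rx(4.039) = [[cos(θ/2), −i·sin(θ/2)], [−i·sin(θ/2), cos(θ/2)]]; θ = 4.039, cos(θ/2) ≈ -0.433798, sin(θ/2) ≈ 0.90101.
With a = amp(|0⟩) = -0.866 and b = amp(|1⟩) = (0.4948 + 0.07225i):
new amp(|0⟩) = (-0.433798)·a + (-0.90101i)·b = (0.4408 - 0.4458i)
new amp(|1⟩) = (-0.90101i)·a + (-0.433798)·b = (-0.2146 + 0.7489i)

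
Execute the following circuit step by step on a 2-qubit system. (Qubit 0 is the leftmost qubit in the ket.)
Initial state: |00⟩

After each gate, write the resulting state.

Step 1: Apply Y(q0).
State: i|10⟩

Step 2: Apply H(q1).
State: (1/√2)i|10⟩ + (1/√2)i|11⟩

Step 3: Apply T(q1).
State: (1/√2)i|10⟩ + (-1/2 + (1/2)i)|11⟩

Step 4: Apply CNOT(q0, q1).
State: (-1/2 + (1/2)i)|10⟩ + (1/√2)i|11⟩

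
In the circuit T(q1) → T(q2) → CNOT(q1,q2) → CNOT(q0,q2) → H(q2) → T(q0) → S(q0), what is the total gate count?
7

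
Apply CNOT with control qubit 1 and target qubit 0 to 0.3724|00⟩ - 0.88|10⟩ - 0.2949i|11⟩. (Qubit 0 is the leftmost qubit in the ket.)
0.3724|00⟩ - 0.2949i|01⟩ - 0.88|10⟩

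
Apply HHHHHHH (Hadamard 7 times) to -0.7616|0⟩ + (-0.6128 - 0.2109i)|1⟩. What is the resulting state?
(-0.9718 - 0.1491i)|0⟩ + (-0.1052 + 0.1491i)|1⟩

H² = I, so H^7 = H: a single Hadamard. With (a, b) = (-0.7616, (-0.6128 - 0.2109i)), H gives ((a + b)/√2, (a − b)/√2) = ((-0.9718 - 0.1491i), (-0.1052 + 0.1491i)).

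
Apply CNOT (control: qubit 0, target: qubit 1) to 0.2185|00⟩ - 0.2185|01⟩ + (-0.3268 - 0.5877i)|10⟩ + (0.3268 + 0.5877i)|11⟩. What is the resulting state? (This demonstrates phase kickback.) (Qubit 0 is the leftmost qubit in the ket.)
0.2185|00⟩ - 0.2185|01⟩ + (0.3268 + 0.5877i)|10⟩ + (-0.3268 - 0.5877i)|11⟩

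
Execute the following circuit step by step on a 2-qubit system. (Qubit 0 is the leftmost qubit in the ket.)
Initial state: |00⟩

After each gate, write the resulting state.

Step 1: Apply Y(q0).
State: i|10⟩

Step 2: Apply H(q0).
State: (1/√2)i|00⟩ - (1/√2)i|10⟩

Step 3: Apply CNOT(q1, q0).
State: (1/√2)i|00⟩ - (1/√2)i|10⟩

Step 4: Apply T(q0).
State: (1/√2)i|00⟩ + (1/2 - (1/2)i)|10⟩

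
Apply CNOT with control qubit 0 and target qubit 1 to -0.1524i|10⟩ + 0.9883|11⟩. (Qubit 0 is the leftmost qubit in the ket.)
0.9883|10⟩ - 0.1524i|11⟩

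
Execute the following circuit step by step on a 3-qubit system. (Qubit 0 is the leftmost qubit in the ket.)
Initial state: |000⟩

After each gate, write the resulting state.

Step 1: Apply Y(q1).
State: i|010⟩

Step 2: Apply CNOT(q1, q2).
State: i|011⟩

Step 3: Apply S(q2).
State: -|011⟩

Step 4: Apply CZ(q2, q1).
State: |011⟩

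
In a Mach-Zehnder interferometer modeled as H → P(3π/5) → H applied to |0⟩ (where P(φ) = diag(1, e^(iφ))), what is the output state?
(0.3455 + 0.4755i)|0⟩ + (0.6545 - 0.4755i)|1⟩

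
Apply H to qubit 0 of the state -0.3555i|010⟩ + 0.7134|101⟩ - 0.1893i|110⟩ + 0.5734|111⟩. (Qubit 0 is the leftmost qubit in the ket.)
0.5044|001⟩ - 0.3852i|010⟩ + 0.4055|011⟩ - 0.5044|101⟩ - 0.1175i|110⟩ - 0.4055|111⟩

H on qubit 0 mixes each pair of kets that differ only in qubit 0: amplitudes (a, b) of (|…0…⟩, |…1…⟩) become ((a + b)/√2, (a − b)/√2). Kets absent from the input have amplitude 0.
(|001⟩, |101⟩): (a, b) = (0, 0.7134) → (0.5044, -0.5044)
(|010⟩, |110⟩): (a, b) = (-0.3555i, -0.1893i) → (-0.3852i, -0.1175i)
(|011⟩, |111⟩): (a, b) = (0, 0.5734) → (0.4055, -0.4055)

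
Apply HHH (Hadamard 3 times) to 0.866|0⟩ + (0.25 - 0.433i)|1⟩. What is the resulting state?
(0.7891 - 0.3062i)|0⟩ + (0.4356 + 0.3062i)|1⟩

H² = I, so H^3 = H: a single Hadamard. With (a, b) = (0.866, (0.25 - 0.433i)), H gives ((a + b)/√2, (a − b)/√2) = ((0.7891 - 0.3062i), (0.4356 + 0.3062i)).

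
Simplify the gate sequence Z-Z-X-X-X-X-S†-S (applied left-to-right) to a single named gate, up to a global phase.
I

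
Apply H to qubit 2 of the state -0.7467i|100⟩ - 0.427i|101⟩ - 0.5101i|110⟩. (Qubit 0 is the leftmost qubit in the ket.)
-0.8299i|100⟩ - 0.2261i|101⟩ - 0.3607i|110⟩ - 0.3607i|111⟩

H on qubit 2 mixes each pair of kets that differ only in qubit 2: amplitudes (a, b) of (|…0…⟩, |…1…⟩) become ((a + b)/√2, (a − b)/√2). Kets absent from the input have amplitude 0.
(|100⟩, |101⟩): (a, b) = (-0.7467i, -0.427i) → (-0.8299i, -0.2261i)
(|110⟩, |111⟩): (a, b) = (-0.5101i, 0) → (-0.3607i, -0.3607i)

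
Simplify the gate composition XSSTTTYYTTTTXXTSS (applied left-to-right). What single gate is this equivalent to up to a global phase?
X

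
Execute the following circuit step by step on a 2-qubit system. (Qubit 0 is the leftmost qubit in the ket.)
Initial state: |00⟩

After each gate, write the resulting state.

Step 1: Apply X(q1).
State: |01⟩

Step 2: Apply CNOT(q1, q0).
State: |11⟩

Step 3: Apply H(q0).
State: 1/√2|01⟩ - 1/√2|11⟩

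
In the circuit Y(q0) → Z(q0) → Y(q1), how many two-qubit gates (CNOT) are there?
0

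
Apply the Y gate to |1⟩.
-i|0⟩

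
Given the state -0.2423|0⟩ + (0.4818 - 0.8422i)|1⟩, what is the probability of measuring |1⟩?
0.9414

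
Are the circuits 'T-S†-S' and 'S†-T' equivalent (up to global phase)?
No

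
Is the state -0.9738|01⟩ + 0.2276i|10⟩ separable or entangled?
Entangled

Writing the state as a|00⟩ + b|01⟩ + c|10⟩ + d|11⟩, it is a product state iff ad − bc = 0.
Here (a, b, c, d) = (0, -0.9738, 0.2276i, 0): ad − bc = (0)(0) − (-0.9738)(0.2276i) = 0.2216i ≠ 0, so the state is entangled.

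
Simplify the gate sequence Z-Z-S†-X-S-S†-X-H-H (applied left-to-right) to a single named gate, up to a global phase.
S†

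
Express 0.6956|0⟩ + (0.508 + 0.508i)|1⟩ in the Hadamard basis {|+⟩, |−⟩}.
(0.8511 + 0.3592i)|+⟩ + (0.1327 - 0.3592i)|−⟩

With |ψ⟩ = α|0⟩ + β|1⟩, the Hadamard-basis coefficients are ⟨+|ψ⟩ = (α + β)/√2 and ⟨−|ψ⟩ = (α − β)/√2.
Here α = 0.6956, β = (0.508 + 0.508i): (α + β)/√2 = (0.8511 + 0.3592i), (α − β)/√2 = (0.1327 - 0.3592i).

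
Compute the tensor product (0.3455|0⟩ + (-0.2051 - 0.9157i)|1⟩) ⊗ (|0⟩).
0.3455|00⟩ + (-0.2051 - 0.9157i)|10⟩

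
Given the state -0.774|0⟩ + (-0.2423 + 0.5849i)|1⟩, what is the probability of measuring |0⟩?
0.5991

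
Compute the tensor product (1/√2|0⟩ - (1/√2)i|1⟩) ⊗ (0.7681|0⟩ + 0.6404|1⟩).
0.5431|00⟩ + 0.4528|01⟩ - 0.5431i|10⟩ - 0.4528i|11⟩

amp(|b₁b₂…⟩) = product of the factor amplitudes for bits b₁, b₂, …; only kets whose every factor amplitude is nonzero survive.
|00⟩: (1/√2)(0.7681) = 0.5431
|01⟩: (1/√2)(0.6404) = 0.4528
|10⟩: (-(1/√2)i)(0.7681) = -0.5431i
|11⟩: (-(1/√2)i)(0.6404) = -0.4528i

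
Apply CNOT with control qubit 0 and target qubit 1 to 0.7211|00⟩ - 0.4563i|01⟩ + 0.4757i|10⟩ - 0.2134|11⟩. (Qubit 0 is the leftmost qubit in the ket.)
0.7211|00⟩ - 0.4563i|01⟩ - 0.2134|10⟩ + 0.4757i|11⟩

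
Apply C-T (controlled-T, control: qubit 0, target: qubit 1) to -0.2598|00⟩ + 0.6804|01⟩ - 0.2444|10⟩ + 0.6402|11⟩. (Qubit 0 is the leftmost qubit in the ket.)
-0.2598|00⟩ + 0.6804|01⟩ - 0.2444|10⟩ + (0.4527 + 0.4527i)|11⟩

C-T leaves the control-|0⟩ kets |00⟩, |01⟩ unchanged and applies T to qubit 1 on the control-|1⟩ pair (|10⟩, |11⟩).
T = [[1, 0], [0, (1/√2 + (1/√2)i)]].
With a = amp(|10⟩) = -0.2444 and b = amp(|11⟩) = 0.6402:
new amp(|10⟩) = (1)·a = -0.2444
new amp(|11⟩) = (1/√2 + (1/√2)i)·b = (0.4527 + 0.4527i)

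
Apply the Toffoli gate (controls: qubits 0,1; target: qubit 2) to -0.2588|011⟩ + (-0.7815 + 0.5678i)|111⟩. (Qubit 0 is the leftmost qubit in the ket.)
-0.2588|011⟩ + (-0.7815 + 0.5678i)|110⟩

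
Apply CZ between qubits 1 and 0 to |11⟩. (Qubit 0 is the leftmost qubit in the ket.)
-|11⟩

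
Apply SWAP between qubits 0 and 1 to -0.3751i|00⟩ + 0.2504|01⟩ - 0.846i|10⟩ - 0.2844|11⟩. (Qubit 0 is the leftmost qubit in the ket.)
-0.3751i|00⟩ - 0.846i|01⟩ + 0.2504|10⟩ - 0.2844|11⟩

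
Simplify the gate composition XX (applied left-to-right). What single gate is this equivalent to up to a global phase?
I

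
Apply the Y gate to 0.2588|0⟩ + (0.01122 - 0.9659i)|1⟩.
(-0.9659 - 0.01122i)|0⟩ + 0.2588i|1⟩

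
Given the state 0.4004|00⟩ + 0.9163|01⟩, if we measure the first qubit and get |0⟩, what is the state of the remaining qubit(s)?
0.4004|0⟩ + 0.9163|1⟩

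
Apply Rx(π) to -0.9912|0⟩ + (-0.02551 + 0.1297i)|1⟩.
(0.1297 + 0.02551i)|0⟩ + 0.9912i|1⟩

Rx(π) = [[cos(θ/2), −i·sin(θ/2)], [−i·sin(θ/2), cos(θ/2)]]; θ = π, cos(θ/2) ≈ 0, sin(θ/2) ≈ 1.
With a = amp(|0⟩) = -0.9912 and b = amp(|1⟩) = (-0.02551 + 0.1297i):
new amp(|0⟩) = (-i)·b = (0.1297 + 0.02551i)
new amp(|1⟩) = (-i)·a = 0.9912i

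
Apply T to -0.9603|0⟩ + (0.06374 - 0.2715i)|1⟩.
-0.9603|0⟩ + (0.2371 - 0.1469i)|1⟩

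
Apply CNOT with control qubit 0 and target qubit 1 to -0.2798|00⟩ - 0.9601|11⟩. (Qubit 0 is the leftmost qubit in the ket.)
-0.2798|00⟩ - 0.9601|10⟩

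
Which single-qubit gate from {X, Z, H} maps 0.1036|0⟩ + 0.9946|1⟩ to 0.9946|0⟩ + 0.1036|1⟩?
X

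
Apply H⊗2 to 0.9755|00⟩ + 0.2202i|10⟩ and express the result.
(0.4878 + 0.1101i)|00⟩ + (0.4878 + 0.1101i)|01⟩ + (0.4878 - 0.1101i)|10⟩ + (0.4878 - 0.1101i)|11⟩

H⊗2 gives amp(|y⟩) = (1/2) Σ_x (−1)^(x·y) amp(|x⟩), where x·y is the number of positions in which both x and y have a 1.
|00⟩: (0.9755 + 0.2202i)/2 = (0.4878 + 0.1101i)
|01⟩: (0.9755 + 0.2202i)/2 = (0.4878 + 0.1101i)
|10⟩: (0.9755 - 0.2202i)/2 = (0.4878 - 0.1101i)
|11⟩: (0.9755 - 0.2202i)/2 = (0.4878 - 0.1101i)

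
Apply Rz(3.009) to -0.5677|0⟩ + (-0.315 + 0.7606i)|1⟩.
(-0.03761 + 0.5665i)|0⟩ + (-0.7798 - 0.2639i)|1⟩

Rz(3.009) = [[e^(−iθ/2), 0], [0, e^(iθ/2)]] with e^(±iθ/2) = cos(θ/2) ± i·sin(θ/2); θ = 3.009, cos(θ/2) ≈ 0.0662478, sin(θ/2) ≈ 0.997803.
With a = amp(|0⟩) = -0.5677 and b = amp(|1⟩) = (-0.315 + 0.7606i):
new amp(|0⟩) = (0.0662478 - 0.997803i)·a = (-0.03761 + 0.5665i)
new amp(|1⟩) = (0.0662478 + 0.997803i)·b = (-0.7798 - 0.2639i)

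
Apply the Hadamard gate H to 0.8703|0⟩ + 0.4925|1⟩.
0.9636|0⟩ + 0.2671|1⟩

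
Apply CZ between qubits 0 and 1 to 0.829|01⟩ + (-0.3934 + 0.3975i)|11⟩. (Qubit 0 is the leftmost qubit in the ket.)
0.829|01⟩ + (0.3934 - 0.3975i)|11⟩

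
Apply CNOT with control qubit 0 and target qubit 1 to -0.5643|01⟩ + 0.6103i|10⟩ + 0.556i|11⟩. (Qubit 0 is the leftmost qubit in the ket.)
-0.5643|01⟩ + 0.556i|10⟩ + 0.6103i|11⟩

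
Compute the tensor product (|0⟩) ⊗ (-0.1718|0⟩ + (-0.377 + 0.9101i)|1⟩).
-0.1718|00⟩ + (-0.377 + 0.9101i)|01⟩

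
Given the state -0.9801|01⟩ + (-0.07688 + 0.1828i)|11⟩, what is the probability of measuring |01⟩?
0.9606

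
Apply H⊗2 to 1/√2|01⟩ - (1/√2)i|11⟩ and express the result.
(1/√8 - (1/√8)i)|00⟩ + (-1/√8 + (1/√8)i)|01⟩ + (1/√8 + (1/√8)i)|10⟩ + (-1/√8 - (1/√8)i)|11⟩

H⊗2 gives amp(|y⟩) = (1/2) Σ_x (−1)^(x·y) amp(|x⟩), where x·y is the number of positions in which both x and y have a 1.
|00⟩: (1/√2 - (1/√2)i)/2 = (1/√8 - (1/√8)i)
|01⟩: (-1/√2 + (1/√2)i)/2 = (-1/√8 + (1/√8)i)
|10⟩: (1/√2 + (1/√2)i)/2 = (1/√8 + (1/√8)i)
|11⟩: (-1/√2 - (1/√2)i)/2 = (-1/√8 - (1/√8)i)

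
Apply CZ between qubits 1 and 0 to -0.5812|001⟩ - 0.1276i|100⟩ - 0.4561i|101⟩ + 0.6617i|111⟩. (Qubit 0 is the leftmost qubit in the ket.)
-0.5812|001⟩ - 0.1276i|100⟩ - 0.4561i|101⟩ - 0.6617i|111⟩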